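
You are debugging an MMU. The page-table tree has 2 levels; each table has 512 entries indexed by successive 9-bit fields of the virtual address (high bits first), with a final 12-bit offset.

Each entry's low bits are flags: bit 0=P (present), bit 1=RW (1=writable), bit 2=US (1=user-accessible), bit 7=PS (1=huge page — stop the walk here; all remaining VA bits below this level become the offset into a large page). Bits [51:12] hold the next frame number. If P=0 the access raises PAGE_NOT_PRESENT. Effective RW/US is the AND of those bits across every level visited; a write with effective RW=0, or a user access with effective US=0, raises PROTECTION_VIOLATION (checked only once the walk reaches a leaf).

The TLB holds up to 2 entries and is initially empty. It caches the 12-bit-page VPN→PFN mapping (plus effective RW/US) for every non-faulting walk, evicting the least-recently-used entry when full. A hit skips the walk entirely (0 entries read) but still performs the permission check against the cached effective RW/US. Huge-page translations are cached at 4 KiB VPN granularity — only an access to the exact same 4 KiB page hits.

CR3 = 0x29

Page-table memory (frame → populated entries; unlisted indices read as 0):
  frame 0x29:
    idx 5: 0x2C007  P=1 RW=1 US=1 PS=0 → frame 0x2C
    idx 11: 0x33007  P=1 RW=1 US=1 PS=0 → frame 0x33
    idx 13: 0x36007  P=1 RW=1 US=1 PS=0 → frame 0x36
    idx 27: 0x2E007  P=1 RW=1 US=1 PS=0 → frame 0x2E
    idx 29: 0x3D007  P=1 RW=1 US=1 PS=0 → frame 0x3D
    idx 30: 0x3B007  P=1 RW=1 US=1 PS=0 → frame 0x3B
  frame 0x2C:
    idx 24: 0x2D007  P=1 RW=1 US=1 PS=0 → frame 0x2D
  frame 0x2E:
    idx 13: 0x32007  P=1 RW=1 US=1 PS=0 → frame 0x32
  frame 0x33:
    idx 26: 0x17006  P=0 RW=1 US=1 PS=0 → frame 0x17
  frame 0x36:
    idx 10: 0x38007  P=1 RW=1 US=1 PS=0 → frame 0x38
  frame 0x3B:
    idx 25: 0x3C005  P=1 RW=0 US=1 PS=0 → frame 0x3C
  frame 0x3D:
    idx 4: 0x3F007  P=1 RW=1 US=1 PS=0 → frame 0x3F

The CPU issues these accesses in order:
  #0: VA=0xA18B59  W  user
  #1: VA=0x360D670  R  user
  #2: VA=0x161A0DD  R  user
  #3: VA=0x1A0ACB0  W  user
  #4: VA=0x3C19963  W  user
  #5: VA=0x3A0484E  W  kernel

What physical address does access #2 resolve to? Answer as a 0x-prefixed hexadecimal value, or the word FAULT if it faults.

Walk each access:
#0 VA=0xA18B59 (w,user):
  L0: frame=0x29 idx=5 entry=0x2C007 [P=1 RW=1 US=1 PS=0]
  L1: frame=0x2C idx=24 entry=0x2D007 [P=1 RW=1 US=1 PS=0]
  → PA=0x2DB59  (2 entries read)
#1 VA=0x360D670 (r,user):
  L0: frame=0x29 idx=27 entry=0x2E007 [P=1 RW=1 US=1 PS=0]
  L1: frame=0x2E idx=13 entry=0x32007 [P=1 RW=1 US=1 PS=0]
  → PA=0x32670  (2 entries read)
#2 VA=0x161A0DD (r,user):
  L0: frame=0x29 idx=11 entry=0x33007 [P=1 RW=1 US=1 PS=0]
  L1: frame=0x33 idx=26 entry=0x17006 [P=0 RW=1 US=1 PS=0]
  ⇒ fault: PAGE_NOT_PRESENT  — 2 lookups
#3 VA=0x1A0ACB0 (w,user):
  L0: frame=0x29 idx=13 entry=0x36007 [P=1 RW=1 US=1 PS=0]
  L1: frame=0x36 idx=10 entry=0x38007 [P=1 RW=1 US=1 PS=0]
  → PA=0x38CB0  (2 entries read)
#4 VA=0x3C19963 (w,user):
  L0: frame=0x29 idx=30 entry=0x3B007 [P=1 RW=1 US=1 PS=0]
  L1: frame=0x3B idx=25 entry=0x3C005 [P=1 RW=0 US=1 PS=0]
  ⇒ fault: PROTECTION_VIOLATION  — 2 lookups
#5 VA=0x3A0484E (w,kernel):
  L0: frame=0x29 idx=29 entry=0x3D007 [P=1 RW=1 US=1 PS=0]
  L1: frame=0x3D idx=4 entry=0x3F007 [P=1 RW=1 US=1 PS=0]
  → PA=0x3F84E  (2 entries read)

Access #2 PA: FAULT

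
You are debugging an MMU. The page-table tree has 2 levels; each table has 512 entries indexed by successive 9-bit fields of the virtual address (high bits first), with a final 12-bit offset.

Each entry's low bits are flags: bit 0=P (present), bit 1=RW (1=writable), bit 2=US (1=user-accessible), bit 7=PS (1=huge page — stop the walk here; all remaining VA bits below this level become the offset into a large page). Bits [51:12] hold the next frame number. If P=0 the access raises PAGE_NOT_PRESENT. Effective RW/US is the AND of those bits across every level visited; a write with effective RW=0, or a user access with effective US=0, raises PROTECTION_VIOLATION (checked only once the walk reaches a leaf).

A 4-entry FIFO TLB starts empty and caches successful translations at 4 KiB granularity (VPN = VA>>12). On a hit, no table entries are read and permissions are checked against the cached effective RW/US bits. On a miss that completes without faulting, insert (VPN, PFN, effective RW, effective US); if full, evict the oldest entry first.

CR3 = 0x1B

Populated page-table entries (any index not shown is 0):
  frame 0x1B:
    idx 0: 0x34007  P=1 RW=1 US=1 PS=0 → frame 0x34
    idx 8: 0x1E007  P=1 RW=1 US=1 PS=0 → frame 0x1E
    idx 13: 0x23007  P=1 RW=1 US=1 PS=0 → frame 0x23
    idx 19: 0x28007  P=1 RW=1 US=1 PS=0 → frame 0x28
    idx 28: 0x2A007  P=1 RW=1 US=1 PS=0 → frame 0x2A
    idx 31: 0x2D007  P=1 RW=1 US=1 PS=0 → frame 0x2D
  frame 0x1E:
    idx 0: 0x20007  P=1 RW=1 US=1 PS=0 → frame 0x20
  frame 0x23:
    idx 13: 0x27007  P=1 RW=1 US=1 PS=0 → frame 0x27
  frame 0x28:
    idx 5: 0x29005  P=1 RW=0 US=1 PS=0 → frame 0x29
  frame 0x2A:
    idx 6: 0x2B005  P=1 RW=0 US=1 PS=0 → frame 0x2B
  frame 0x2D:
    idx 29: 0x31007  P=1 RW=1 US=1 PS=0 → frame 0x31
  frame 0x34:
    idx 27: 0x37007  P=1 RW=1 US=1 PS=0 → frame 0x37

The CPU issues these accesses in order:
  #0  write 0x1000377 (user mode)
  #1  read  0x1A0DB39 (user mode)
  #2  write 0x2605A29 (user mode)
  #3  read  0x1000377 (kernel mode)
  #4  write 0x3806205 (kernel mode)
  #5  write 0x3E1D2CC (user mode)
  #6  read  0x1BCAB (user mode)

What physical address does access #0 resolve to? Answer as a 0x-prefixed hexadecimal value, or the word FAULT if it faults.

Per-access translation:
#0 VA=0x1000377 (w,user):
  L0 @0x1B[8] → 0x1E007  P=1,RW=1,US=1,PS=0
  L1 @0x1E[0] → 0x20007  P=1,RW=1,US=1,PS=0
  → PA=0x20377  (2 entries read)
#1 VA=0x1A0DB39 (r,user):
  L0 @0x1B[13] → 0x23007  P=1,RW=1,US=1,PS=0
  L1 @0x23[13] → 0x27007  P=1,RW=1,US=1,PS=0
  → PA=0x27B39  (2 entries read)
#2 VA=0x2605A29 (w,user):
  L0 @0x1B[19] → 0x28007  P=1,RW=1,US=1,PS=0
  L1 @0x28[5] → 0x29005  P=1,RW=0,US=1,PS=0
  → PROTECTION_VIOLATION  (2 entries read)
#3 VA=0x1000377 (r,kernel):
  TLB hit vpn=0x1000 → PA=0x20377
#4 VA=0x3806205 (w,kernel):
  L0 @0x1B[28] → 0x2A007  P=1,RW=1,US=1,PS=0
  L1 @0x2A[6] → 0x2B005  P=1,RW=0,US=1,PS=0
  → PROTECTION_VIOLATION  (2 entries read)
#5 VA=0x3E1D2CC (w,user):
  L0 @0x1B[31] → 0x2D007  P=1,RW=1,US=1,PS=0
  L1 @0x2D[29] → 0x31007  P=1,RW=1,US=1,PS=0
  → PA=0x312CC  (2 entries read)
#6 VA=0x1BCAB (r,user):
  L0 @0x1B[0] → 0x34007  P=1,RW=1,US=1,PS=0
  L1 @0x34[27] → 0x37007  P=1,RW=1,US=1,PS=0
  → PA=0x37CAB  (2 entries read)

Access #0 PA: 0x20377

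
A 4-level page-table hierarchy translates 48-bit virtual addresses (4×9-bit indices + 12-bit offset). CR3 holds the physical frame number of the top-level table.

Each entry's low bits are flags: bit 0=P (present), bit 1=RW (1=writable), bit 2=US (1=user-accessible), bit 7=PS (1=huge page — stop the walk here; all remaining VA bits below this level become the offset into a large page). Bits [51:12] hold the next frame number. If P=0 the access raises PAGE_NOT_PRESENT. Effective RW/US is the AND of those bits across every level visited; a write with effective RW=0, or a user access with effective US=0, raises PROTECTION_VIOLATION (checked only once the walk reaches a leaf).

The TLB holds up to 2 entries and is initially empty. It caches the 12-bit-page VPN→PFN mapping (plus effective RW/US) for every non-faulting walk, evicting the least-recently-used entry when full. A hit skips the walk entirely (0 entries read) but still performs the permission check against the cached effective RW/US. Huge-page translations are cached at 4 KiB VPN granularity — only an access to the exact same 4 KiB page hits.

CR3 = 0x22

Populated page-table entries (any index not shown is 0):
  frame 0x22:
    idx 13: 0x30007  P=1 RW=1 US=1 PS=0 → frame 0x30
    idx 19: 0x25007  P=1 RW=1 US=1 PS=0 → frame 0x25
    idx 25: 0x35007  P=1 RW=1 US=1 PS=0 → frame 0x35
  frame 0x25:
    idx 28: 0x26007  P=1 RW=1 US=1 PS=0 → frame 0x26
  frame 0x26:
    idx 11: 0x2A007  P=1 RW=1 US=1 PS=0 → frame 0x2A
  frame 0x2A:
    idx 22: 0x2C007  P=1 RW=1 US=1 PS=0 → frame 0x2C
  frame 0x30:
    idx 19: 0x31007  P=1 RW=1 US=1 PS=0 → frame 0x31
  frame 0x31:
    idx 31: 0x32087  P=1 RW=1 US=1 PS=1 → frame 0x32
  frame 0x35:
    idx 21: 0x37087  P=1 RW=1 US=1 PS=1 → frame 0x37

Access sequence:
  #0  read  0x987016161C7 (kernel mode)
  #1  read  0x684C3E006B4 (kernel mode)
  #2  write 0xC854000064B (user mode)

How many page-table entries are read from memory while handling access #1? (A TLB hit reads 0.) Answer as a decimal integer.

Walk each access:
#0 VA=0x987016161C7 (r,kernel):
  [0] read 0x22 idx=19: raw=0x25007 flags P=1 W=1 U=1 S=0
  [1] read 0x25 idx=28: raw=0x26007 flags P=1 W=1 U=1 S=0
  [2] read 0x26 idx=11: raw=0x2A007 flags P=1 W=1 U=1 S=0
  [3] read 0x2A idx=22: raw=0x2C007 flags P=1 W=1 U=1 S=0
  ⇒ phys 0x2C1C7  [4 reads]
#1 VA=0x684C3E006B4 (r,kernel):
  [0] read 0x22 idx=13: raw=0x30007 flags P=1 W=1 U=1 S=0
  [1] read 0x30 idx=19: raw=0x31007 flags P=1 W=1 U=1 S=0
  [2] read 0x31 idx=31: raw=0x32087 flags P=1 W=1 U=1 S=1
  ⇒ phys 0x326B4 (huge @L2)  [3 reads]
#2 VA=0xC854000064B (w,user):
  [0] read 0x22 idx=25: raw=0x35007 flags P=1 W=1 U=1 S=0
  [1] read 0x35 idx=21: raw=0x37087 flags P=1 W=1 U=1 S=1
  ⇒ phys 0x3764B (huge @L1)  [2 reads]

Entries read for #1: 3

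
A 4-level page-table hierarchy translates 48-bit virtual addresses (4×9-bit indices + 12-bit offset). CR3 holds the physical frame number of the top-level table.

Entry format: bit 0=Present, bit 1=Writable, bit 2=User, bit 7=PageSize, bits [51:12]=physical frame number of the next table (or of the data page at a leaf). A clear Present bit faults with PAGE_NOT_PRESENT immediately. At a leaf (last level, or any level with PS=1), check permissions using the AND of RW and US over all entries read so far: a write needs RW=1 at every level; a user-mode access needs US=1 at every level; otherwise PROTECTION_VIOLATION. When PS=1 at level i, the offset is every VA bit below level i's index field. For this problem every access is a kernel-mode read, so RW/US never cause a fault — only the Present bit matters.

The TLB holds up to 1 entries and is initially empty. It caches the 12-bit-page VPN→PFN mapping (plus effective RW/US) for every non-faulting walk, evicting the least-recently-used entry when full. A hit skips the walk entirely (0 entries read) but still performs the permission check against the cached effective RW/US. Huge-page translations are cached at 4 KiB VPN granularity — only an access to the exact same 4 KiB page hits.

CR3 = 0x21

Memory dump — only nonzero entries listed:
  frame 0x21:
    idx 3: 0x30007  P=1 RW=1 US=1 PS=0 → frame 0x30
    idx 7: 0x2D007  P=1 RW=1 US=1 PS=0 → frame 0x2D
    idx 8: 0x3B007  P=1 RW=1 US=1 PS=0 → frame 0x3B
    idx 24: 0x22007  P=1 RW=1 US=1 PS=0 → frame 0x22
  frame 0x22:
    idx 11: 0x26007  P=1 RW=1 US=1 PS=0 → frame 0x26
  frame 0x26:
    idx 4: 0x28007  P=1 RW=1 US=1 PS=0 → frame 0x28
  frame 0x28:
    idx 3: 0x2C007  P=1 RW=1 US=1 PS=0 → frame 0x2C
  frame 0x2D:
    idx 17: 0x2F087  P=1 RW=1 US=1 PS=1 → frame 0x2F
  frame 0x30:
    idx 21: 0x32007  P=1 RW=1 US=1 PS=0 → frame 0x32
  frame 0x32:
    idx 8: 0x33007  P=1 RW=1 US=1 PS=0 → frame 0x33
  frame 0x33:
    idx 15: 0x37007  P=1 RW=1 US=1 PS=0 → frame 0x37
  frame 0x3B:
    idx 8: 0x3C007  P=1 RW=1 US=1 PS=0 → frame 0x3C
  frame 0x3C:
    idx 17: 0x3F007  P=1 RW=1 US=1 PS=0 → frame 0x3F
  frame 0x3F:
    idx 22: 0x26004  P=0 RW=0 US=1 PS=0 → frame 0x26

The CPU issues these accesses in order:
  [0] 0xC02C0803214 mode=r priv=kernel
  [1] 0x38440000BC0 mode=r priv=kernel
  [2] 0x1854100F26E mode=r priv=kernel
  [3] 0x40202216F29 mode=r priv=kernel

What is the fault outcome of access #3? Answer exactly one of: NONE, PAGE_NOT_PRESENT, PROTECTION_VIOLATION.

Per-access translation:
#0 VA=0xC02C0803214 (r,kernel):
  [0] read 0x21 idx=24: raw=0x22007 flags P=1 W=1 U=1 S=0
  [1] read 0x22 idx=11: raw=0x26007 flags P=1 W=1 U=1 S=0
  [2] read 0x26 idx=4: raw=0x28007 flags P=1 W=1 U=1 S=0
  [3] read 0x28 idx=3: raw=0x2C007 flags P=1 W=1 U=1 S=0
  → PA=0x2C214  (4 entries read)
#1 VA=0x38440000BC0 (r,kernel):
  [0] read 0x21 idx=7: raw=0x2D007 flags P=1 W=1 U=1 S=0
  [1] read 0x2D idx=17: raw=0x2F087 flags P=1 W=1 U=1 S=1
  → PA=0x2FBC0 (huge @L1)  (2 entries read)
#2 VA=0x1854100F26E (r,kernel):
  [0] read 0x21 idx=3: raw=0x30007 flags P=1 W=1 U=1 S=0
  [1] read 0x30 idx=21: raw=0x32007 flags P=1 W=1 U=1 S=0
  [2] read 0x32 idx=8: raw=0x33007 flags P=1 W=1 U=1 S=0
  [3] read 0x33 idx=15: raw=0x37007 flags P=1 W=1 U=1 S=0
  → PA=0x3726E  (4 entries read)
#3 VA=0x40202216F29 (r,kernel):
  [0] read 0x21 idx=8: raw=0x3B007 flags P=1 W=1 U=1 S=0
  [1] read 0x3B idx=8: raw=0x3C007 flags P=1 W=1 U=1 S=0
  [2] read 0x3C idx=17: raw=0x3F007 flags P=1 W=1 U=1 S=0
  [3] read 0x3F idx=22: raw=0x26004 flags P=0 W=0 U=1 S=0
  ✗ PAGE_NOT_PRESENT  [4 reads]

Access #3 fault: PAGE_NOT_PRESENT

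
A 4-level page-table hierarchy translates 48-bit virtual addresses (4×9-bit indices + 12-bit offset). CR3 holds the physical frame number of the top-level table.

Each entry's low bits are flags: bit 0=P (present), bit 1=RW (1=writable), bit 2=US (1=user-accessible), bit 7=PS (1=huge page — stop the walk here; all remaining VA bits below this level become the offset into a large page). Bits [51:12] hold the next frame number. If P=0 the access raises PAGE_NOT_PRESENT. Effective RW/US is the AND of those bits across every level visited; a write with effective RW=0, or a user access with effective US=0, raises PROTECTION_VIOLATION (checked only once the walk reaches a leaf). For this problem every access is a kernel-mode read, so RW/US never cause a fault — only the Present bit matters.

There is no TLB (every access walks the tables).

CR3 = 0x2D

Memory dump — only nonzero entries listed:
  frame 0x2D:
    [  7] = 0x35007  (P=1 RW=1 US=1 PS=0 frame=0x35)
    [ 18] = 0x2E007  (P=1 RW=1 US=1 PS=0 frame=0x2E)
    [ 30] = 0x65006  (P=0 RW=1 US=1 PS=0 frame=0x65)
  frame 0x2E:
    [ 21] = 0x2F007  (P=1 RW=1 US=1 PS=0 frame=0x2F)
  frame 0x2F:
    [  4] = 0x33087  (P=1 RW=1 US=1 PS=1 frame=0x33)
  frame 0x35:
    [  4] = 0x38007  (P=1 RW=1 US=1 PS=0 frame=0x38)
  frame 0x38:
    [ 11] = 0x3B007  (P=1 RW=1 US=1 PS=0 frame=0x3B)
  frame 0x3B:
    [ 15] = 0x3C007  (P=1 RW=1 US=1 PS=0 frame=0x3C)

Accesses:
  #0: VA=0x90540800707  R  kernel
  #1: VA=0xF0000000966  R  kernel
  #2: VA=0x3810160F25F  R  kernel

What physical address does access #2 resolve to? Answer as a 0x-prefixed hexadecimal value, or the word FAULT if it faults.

Walk each access:
#0 VA=0x90540800707 (r,kernel):
  L0 @0x2D[18] → 0x2E007  P=1,RW=1,US=1,PS=0
  L1 @0x2E[21] → 0x2F007  P=1,RW=1,US=1,PS=0
  L2 @0x2F[4] → 0x33087  P=1,RW=1,US=1,PS=1
  → PA=0x33707 (huge @L2)  (3 entries read)
#1 VA=0xF0000000966 (r,kernel):
  L0 @0x2D[30] → 0x65006  P=0,RW=1,US=1,PS=0
  ✗ PAGE_NOT_PRESENT  [1 reads]
#2 VA=0x3810160F25F (r,kernel):
  L0 @0x2D[7] → 0x35007  P=1,RW=1,US=1,PS=0
  L1 @0x35[4] → 0x38007  P=1,RW=1,US=1,PS=0
  L2 @0x38[11] → 0x3B007  P=1,RW=1,US=1,PS=0
  L3 @0x3B[15] → 0x3C007  P=1,RW=1,US=1,PS=0
  → PA=0x3C25F  (4 entries read)

Access #2 PA: 0x3C25F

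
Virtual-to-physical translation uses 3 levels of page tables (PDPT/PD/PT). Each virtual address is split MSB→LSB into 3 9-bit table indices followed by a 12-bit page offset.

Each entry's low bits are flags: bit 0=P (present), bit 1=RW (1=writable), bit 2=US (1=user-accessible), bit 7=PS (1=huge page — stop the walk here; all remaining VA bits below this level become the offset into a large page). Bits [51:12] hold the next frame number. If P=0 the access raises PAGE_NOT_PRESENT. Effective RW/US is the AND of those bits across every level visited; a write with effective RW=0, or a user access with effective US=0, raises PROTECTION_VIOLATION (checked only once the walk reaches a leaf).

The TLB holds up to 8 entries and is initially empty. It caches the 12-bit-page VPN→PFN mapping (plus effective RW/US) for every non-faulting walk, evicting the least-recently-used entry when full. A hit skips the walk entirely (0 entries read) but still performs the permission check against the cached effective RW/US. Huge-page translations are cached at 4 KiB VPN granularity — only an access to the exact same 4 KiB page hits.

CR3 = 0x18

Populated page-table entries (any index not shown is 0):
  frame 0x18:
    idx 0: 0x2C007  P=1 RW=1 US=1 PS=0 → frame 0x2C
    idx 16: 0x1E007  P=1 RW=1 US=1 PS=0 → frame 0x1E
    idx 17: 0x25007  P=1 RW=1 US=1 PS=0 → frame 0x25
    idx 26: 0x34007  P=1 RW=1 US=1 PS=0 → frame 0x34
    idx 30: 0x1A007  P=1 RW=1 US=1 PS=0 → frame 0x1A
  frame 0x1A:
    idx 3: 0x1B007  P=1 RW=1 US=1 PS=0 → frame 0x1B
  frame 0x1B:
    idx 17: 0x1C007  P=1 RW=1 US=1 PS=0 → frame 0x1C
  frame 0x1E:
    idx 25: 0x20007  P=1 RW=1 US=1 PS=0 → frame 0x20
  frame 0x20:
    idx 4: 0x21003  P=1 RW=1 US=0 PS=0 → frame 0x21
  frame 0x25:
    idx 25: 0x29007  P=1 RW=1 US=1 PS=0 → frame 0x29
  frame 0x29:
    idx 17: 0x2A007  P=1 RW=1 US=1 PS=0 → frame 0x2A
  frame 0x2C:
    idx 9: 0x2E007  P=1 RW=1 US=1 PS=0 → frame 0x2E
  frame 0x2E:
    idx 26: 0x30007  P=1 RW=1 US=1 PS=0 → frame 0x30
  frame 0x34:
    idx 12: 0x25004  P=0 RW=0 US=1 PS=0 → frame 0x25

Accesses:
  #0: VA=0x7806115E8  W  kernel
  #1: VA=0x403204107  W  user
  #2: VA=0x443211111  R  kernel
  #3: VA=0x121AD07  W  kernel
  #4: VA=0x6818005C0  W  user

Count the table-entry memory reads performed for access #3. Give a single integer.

Trace:
#0 VA=0x7806115E8 (w,kernel):
  L0: frame=0x18 idx=30 entry=0x1A007 [P=1 RW=1 US=1 PS=0]
  L1: frame=0x1A idx=3 entry=0x1B007 [P=1 RW=1 US=1 PS=0]
  L2: frame=0x1B idx=17 entry=0x1C007 [P=1 RW=1 US=1 PS=0]
  ⇒ phys 0x1C5E8  [3 reads]
#1 VA=0x403204107 (w,user):
  L0: frame=0x18 idx=16 entry=0x1E007 [P=1 RW=1 US=1 PS=0]
  L1: frame=0x1E idx=25 entry=0x20007 [P=1 RW=1 US=1 PS=0]
  L2: frame=0x20 idx=4 entry=0x21003 [P=1 RW=1 US=0 PS=0]
  ✗ PROTECTION_VIOLATION  [3 reads]
#2 VA=0x443211111 (r,kernel):
  L0: frame=0x18 idx=17 entry=0x25007 [P=1 RW=1 US=1 PS=0]
  L1: frame=0x25 idx=25 entry=0x29007 [P=1 RW=1 US=1 PS=0]
  L2: frame=0x29 idx=17 entry=0x2A007 [P=1 RW=1 US=1 PS=0]
  ⇒ phys 0x2A111  [3 reads]
#3 VA=0x121AD07 (w,kernel):
  L0: frame=0x18 idx=0 entry=0x2C007 [P=1 RW=1 US=1 PS=0]
  L1: frame=0x2C idx=9 entry=0x2E007 [P=1 RW=1 US=1 PS=0]
  L2: frame=0x2E idx=26 entry=0x30007 [P=1 RW=1 US=1 PS=0]
  ⇒ phys 0x30D07  [3 reads]
#4 VA=0x6818005C0 (w,user):
  L0: frame=0x18 idx=26 entry=0x34007 [P=1 RW=1 US=1 PS=0]
  L1: frame=0x34 idx=12 entry=0x25004 [P=0 RW=0 US=1 PS=0]
  ✗ PAGE_NOT_PRESENT  [2 reads]

Entries read for #3: 3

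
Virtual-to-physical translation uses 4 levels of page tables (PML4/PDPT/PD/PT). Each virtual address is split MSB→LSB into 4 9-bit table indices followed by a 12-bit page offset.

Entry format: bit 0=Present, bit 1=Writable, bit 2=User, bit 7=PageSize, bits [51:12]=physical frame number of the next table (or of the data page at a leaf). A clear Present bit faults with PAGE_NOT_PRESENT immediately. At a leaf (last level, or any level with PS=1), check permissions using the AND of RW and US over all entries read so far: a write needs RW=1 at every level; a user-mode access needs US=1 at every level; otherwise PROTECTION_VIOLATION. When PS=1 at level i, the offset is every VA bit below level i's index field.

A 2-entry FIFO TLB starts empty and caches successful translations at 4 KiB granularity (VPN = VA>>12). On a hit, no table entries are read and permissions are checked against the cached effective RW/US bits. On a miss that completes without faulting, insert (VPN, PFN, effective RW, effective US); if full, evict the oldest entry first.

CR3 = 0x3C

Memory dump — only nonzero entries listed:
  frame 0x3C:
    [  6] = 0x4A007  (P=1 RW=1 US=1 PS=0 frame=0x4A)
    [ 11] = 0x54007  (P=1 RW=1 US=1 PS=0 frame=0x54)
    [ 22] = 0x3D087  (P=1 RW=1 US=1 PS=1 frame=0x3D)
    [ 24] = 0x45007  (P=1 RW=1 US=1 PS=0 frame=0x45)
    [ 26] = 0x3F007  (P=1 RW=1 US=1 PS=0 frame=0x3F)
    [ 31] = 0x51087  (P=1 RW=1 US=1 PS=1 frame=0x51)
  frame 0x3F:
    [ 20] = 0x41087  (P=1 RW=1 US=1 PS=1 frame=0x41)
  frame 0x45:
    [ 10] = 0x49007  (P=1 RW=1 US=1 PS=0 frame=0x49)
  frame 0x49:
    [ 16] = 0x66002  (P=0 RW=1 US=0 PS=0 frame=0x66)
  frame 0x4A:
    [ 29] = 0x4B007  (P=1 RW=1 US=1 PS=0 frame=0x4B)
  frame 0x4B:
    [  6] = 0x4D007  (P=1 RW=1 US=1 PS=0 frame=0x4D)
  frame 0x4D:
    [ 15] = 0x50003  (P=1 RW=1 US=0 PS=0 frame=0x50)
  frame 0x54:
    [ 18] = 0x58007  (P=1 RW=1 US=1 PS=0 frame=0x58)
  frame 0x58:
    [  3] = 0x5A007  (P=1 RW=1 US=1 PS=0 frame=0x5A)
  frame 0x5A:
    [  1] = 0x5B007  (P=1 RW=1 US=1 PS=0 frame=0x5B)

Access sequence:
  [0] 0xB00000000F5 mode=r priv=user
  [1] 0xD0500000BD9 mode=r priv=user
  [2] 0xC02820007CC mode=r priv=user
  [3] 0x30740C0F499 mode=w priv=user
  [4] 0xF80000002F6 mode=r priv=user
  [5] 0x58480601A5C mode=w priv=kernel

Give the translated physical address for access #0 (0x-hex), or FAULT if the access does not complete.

Per-access translation:
#0 VA=0xB00000000F5 (r,user):
  L0: frame=0x3C idx=22 entry=0x3D087 [P=1 RW=1 US=1 PS=1]
  ⇒ phys 0x3D0F5 (huge @L0)  [1 reads]
#1 VA=0xD0500000BD9 (r,user):
  L0: frame=0x3C idx=26 entry=0x3F007 [P=1 RW=1 US=1 PS=0]
  L1: frame=0x3F idx=20 entry=0x41087 [P=1 RW=1 US=1 PS=1]
  ⇒ phys 0x41BD9 (huge @L1)  [2 reads]
#2 VA=0xC02820007CC (r,user):
  L0: frame=0x3C idx=24 entry=0x45007 [P=1 RW=1 US=1 PS=0]
  L1: frame=0x45 idx=10 entry=0x49007 [P=1 RW=1 US=1 PS=0]
  L2: frame=0x49 idx=16 entry=0x66002 [P=0 RW=1 US=0 PS=0]
  ✗ PAGE_NOT_PRESENT  [3 reads]
#3 VA=0x30740C0F499 (w,user):
  L0: frame=0x3C idx=6 entry=0x4A007 [P=1 RW=1 US=1 PS=0]
  L1: frame=0x4A idx=29 entry=0x4B007 [P=1 RW=1 US=1 PS=0]
  L2: frame=0x4B idx=6 entry=0x4D007 [P=1 RW=1 US=1 PS=0]
  L3: frame=0x4D idx=15 entry=0x50003 [P=1 RW=1 US=0 PS=0]
  ✗ PROTECTION_VIOLATION  [4 reads]
#4 VA=0xF80000002F6 (r,user):
  L0: frame=0x3C idx=31 entry=0x51087 [P=1 RW=1 US=1 PS=1]
  ⇒ phys 0x512F6 (huge @L0)  [1 reads]
#5 VA=0x58480601A5C (w,kernel):
  L0: frame=0x3C idx=11 entry=0x54007 [P=1 RW=1 US=1 PS=0]
  L1: frame=0x54 idx=18 entry=0x58007 [P=1 RW=1 US=1 PS=0]
  L2: frame=0x58 idx=3 entry=0x5A007 [P=1 RW=1 US=1 PS=0]
  L3: frame=0x5A idx=1 entry=0x5B007 [P=1 RW=1 US=1 PS=0]
  ⇒ phys 0x5BA5C  [4 reads]

Access #0 PA: 0x3D0F5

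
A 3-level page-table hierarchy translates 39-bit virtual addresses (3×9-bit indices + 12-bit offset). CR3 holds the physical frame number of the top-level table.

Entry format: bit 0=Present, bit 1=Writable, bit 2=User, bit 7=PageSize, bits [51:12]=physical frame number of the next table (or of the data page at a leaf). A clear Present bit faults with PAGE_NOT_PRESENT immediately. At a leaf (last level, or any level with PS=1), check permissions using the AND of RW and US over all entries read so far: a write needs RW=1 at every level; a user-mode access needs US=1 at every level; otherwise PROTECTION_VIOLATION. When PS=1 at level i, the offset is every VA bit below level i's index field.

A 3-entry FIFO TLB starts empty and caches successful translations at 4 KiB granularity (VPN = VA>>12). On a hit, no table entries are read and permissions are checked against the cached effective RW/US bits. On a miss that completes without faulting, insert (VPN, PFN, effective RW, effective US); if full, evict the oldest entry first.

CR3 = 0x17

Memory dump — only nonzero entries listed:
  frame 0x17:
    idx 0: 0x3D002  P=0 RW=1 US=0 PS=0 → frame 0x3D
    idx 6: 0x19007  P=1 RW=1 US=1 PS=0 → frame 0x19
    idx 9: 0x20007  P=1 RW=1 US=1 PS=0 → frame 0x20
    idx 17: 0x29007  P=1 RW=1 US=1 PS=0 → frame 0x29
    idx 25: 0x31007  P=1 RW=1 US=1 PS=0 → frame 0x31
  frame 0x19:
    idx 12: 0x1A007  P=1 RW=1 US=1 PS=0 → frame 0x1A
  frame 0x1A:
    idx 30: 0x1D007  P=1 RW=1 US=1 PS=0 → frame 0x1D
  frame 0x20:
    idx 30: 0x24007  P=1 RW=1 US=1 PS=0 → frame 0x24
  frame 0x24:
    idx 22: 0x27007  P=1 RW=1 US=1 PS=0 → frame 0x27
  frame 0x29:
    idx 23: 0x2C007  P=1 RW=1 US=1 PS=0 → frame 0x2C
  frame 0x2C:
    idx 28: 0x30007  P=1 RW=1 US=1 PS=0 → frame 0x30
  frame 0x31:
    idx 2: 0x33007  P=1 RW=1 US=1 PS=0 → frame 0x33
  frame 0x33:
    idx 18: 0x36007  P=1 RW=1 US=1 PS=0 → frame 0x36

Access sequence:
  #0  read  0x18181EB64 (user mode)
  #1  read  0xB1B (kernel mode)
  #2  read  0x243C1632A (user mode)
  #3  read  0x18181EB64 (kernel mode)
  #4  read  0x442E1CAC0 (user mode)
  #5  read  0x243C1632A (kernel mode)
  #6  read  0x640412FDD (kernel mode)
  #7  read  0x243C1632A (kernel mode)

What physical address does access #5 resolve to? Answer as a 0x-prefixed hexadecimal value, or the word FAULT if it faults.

Per-access translation:
#0 VA=0x18181EB64 (r,user):
  L0 @0x17[6] → 0x19007  P=1,RW=1,US=1,PS=0
  L1 @0x19[12] → 0x1A007  P=1,RW=1,US=1,PS=0
  L2 @0x1A[30] → 0x1D007  P=1,RW=1,US=1,PS=0
  ✓ 0x1DB64  — 3 lookups
#1 VA=0xB1B (r,kernel):
  L0 @0x17[0] → 0x3D002  P=0,RW=1,US=0,PS=0
  → PAGE_NOT_PRESENT  (1 entries read)
#2 VA=0x243C1632A (r,user):
  L0 @0x17[9] → 0x20007  P=1,RW=1,US=1,PS=0
  L1 @0x20[30] → 0x24007  P=1,RW=1,US=1,PS=0
  L2 @0x24[22] → 0x27007  P=1,RW=1,US=1,PS=0
  ✓ 0x2732A  — 3 lookups
#3 VA=0x18181EB64 (r,kernel):
  TLB hit vpn=0x18181E → PA=0x1DB64
#4 VA=0x442E1CAC0 (r,user):
  L0 @0x17[17] → 0x29007  P=1,RW=1,US=1,PS=0
  L1 @0x29[23] → 0x2C007  P=1,RW=1,US=1,PS=0
  L2 @0x2C[28] → 0x30007  P=1,RW=1,US=1,PS=0
  ✓ 0x30AC0  — 3 lookups
#5 VA=0x243C1632A (r,kernel):
  TLB hit vpn=0x243C16 → PA=0x2732A
#6 VA=0x640412FDD (r,kernel):
  L0 @0x17[25] → 0x31007  P=1,RW=1,US=1,PS=0
  L1 @0x31[2] → 0x33007  P=1,RW=1,US=1,PS=0
  L2 @0x33[18] → 0x36007  P=1,RW=1,US=1,PS=0
  ✓ 0x36FDD  — 3 lookups
#7 VA=0x243C1632A (r,kernel):
  TLB hit vpn=0x243C16 → PA=0x2732A

Access #5 PA: 0x2732A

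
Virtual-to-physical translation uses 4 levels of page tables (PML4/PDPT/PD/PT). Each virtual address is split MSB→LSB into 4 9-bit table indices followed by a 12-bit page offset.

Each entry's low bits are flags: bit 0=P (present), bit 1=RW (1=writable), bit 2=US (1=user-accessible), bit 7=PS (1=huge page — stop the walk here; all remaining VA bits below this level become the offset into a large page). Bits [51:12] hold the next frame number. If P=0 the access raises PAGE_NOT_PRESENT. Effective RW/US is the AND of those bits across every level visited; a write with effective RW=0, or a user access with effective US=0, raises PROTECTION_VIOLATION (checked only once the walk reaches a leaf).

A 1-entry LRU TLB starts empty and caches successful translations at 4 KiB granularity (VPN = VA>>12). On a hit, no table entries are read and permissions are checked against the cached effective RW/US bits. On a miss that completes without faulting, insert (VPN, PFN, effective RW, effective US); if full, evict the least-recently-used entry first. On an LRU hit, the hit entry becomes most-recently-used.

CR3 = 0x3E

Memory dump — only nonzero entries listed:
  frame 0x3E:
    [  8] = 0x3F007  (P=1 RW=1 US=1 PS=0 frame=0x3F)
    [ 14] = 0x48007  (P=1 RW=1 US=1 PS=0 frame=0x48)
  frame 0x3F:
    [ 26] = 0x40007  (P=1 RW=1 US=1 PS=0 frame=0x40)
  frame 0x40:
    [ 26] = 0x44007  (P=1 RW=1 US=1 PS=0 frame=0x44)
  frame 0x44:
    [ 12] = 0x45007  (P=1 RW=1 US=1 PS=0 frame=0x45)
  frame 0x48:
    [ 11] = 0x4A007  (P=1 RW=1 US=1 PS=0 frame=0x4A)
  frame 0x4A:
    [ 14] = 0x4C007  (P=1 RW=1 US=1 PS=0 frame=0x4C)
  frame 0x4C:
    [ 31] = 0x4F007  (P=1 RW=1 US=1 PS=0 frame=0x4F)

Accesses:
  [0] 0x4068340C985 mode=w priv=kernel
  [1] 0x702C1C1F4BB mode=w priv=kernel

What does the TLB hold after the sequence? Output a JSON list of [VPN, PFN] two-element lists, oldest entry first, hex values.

Walk each access:
#0 VA=0x4068340C985 (w,kernel):
  lvl0: tbl 0x3E, slot 8 ⇒ 0x3F007 (P1/RW1/US1/PS0)
  lvl1: tbl 0x3F, slot 26 ⇒ 0x40007 (P1/RW1/US1/PS0)
  lvl2: tbl 0x40, slot 26 ⇒ 0x44007 (P1/RW1/US1/PS0)
  lvl3: tbl 0x44, slot 12 ⇒ 0x45007 (P1/RW1/US1/PS0)
  → PA=0x45985  (4 entries read)
#1 VA=0x702C1C1F4BB (w,kernel):
  lvl0: tbl 0x3E, slot 14 ⇒ 0x48007 (P1/RW1/US1/PS0)
  lvl1: tbl 0x48, slot 11 ⇒ 0x4A007 (P1/RW1/US1/PS0)
  lvl2: tbl 0x4A, slot 14 ⇒ 0x4C007 (P1/RW1/US1/PS0)
  lvl3: tbl 0x4C, slot 31 ⇒ 0x4F007 (P1/RW1/US1/PS0)
  → PA=0x4F4BB  (4 entries read)

TLB: [["0x702C1C1F", "0x4F"]]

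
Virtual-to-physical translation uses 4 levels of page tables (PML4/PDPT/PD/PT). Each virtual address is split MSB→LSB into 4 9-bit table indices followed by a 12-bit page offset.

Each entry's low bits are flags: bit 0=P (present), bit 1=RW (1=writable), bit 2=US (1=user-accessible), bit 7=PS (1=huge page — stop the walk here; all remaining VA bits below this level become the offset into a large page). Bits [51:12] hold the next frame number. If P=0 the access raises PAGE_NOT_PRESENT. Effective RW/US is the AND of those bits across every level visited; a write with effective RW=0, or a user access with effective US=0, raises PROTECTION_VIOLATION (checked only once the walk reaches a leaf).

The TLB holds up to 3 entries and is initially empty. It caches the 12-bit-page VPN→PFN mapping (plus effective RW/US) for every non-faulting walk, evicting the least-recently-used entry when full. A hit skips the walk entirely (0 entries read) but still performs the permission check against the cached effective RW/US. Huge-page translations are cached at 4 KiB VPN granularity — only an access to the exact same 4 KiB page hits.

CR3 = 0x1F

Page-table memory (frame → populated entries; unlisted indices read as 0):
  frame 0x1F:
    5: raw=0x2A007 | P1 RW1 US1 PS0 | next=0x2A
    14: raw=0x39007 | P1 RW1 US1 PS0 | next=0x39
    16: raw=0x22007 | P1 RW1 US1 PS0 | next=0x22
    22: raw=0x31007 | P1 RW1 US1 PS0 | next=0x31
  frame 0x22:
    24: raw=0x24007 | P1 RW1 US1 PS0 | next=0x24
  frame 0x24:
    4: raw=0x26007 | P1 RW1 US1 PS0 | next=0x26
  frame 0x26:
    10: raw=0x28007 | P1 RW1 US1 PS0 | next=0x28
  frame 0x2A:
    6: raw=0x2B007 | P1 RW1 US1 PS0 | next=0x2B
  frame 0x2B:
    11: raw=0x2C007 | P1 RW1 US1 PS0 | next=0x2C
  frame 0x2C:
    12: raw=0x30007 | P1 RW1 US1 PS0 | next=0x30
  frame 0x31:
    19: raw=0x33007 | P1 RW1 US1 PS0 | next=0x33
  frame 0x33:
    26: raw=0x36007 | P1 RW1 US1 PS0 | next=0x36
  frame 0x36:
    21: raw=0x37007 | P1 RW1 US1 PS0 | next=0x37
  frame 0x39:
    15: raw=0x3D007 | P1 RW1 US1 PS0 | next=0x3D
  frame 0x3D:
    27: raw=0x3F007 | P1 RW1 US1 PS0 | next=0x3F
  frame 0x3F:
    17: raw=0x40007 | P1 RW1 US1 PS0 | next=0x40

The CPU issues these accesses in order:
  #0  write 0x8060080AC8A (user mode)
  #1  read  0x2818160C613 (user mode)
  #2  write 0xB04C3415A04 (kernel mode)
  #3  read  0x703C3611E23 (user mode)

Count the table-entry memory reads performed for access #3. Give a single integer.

Trace:
#0 VA=0x8060080AC8A (w,user):
  L0: frame=0x1F idx=16 entry=0x22007 [P=1 RW=1 US=1 PS=0]
  L1: frame=0x22 idx=24 entry=0x24007 [P=1 RW=1 US=1 PS=0]
  L2: frame=0x24 idx=4 entry=0x26007 [P=1 RW=1 US=1 PS=0]
  L3: frame=0x26 idx=10 entry=0x28007 [P=1 RW=1 US=1 PS=0]
  ⇒ phys 0x28C8A  [4 reads]
#1 VA=0x2818160C613 (r,user):
  L0: frame=0x1F idx=5 entry=0x2A007 [P=1 RW=1 US=1 PS=0]
  L1: frame=0x2A idx=6 entry=0x2B007 [P=1 RW=1 US=1 PS=0]
  L2: frame=0x2B idx=11 entry=0x2C007 [P=1 RW=1 US=1 PS=0]
  L3: frame=0x2C idx=12 entry=0x30007 [P=1 RW=1 US=1 PS=0]
  ⇒ phys 0x30613  [4 reads]
#2 VA=0xB04C3415A04 (w,kernel):
  L0: frame=0x1F idx=22 entry=0x31007 [P=1 RW=1 US=1 PS=0]
  L1: frame=0x31 idx=19 entry=0x33007 [P=1 RW=1 US=1 PS=0]
  L2: frame=0x33 idx=26 entry=0x36007 [P=1 RW=1 US=1 PS=0]
  L3: frame=0x36 idx=21 entry=0x37007 [P=1 RW=1 US=1 PS=0]
  ⇒ phys 0x37A04  [4 reads]
#3 VA=0x703C3611E23 (r,user):
  L0: frame=0x1F idx=14 entry=0x39007 [P=1 RW=1 US=1 PS=0]
  L1: frame=0x39 idx=15 entry=0x3D007 [P=1 RW=1 US=1 PS=0]
  L2: frame=0x3D idx=27 entry=0x3F007 [P=1 RW=1 US=1 PS=0]
  L3: frame=0x3F idx=17 entry=0x40007 [P=1 RW=1 US=1 PS=0]
  ⇒ phys 0x40E23  [4 reads]

Entries read for #3: 4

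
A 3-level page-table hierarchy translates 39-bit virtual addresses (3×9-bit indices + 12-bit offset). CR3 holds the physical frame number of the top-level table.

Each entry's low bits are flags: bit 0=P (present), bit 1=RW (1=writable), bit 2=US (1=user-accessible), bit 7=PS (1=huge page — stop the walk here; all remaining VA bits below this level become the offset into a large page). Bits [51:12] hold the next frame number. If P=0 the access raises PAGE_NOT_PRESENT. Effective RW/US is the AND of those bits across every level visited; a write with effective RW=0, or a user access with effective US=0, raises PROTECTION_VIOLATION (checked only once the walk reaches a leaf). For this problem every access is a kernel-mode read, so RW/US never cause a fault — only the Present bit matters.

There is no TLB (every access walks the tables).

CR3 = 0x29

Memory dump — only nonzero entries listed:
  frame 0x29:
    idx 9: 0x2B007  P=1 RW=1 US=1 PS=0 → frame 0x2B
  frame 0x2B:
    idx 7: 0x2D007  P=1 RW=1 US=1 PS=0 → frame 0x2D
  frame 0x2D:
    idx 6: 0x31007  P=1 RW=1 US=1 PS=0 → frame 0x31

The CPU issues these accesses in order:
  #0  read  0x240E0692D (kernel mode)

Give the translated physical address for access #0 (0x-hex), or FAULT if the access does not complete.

Per-access translation:
#0 VA=0x240E0692D (r,kernel):
  L0 @0x29[9] → 0x2B007  P=1,RW=1,US=1,PS=0
  L1 @0x2B[7] → 0x2D007  P=1,RW=1,US=1,PS=0
  L2 @0x2D[6] → 0x31007  P=1,RW=1,US=1,PS=0
  ✓ 0x3192D  — 3 lookups

Access #0 PA: 0x3192D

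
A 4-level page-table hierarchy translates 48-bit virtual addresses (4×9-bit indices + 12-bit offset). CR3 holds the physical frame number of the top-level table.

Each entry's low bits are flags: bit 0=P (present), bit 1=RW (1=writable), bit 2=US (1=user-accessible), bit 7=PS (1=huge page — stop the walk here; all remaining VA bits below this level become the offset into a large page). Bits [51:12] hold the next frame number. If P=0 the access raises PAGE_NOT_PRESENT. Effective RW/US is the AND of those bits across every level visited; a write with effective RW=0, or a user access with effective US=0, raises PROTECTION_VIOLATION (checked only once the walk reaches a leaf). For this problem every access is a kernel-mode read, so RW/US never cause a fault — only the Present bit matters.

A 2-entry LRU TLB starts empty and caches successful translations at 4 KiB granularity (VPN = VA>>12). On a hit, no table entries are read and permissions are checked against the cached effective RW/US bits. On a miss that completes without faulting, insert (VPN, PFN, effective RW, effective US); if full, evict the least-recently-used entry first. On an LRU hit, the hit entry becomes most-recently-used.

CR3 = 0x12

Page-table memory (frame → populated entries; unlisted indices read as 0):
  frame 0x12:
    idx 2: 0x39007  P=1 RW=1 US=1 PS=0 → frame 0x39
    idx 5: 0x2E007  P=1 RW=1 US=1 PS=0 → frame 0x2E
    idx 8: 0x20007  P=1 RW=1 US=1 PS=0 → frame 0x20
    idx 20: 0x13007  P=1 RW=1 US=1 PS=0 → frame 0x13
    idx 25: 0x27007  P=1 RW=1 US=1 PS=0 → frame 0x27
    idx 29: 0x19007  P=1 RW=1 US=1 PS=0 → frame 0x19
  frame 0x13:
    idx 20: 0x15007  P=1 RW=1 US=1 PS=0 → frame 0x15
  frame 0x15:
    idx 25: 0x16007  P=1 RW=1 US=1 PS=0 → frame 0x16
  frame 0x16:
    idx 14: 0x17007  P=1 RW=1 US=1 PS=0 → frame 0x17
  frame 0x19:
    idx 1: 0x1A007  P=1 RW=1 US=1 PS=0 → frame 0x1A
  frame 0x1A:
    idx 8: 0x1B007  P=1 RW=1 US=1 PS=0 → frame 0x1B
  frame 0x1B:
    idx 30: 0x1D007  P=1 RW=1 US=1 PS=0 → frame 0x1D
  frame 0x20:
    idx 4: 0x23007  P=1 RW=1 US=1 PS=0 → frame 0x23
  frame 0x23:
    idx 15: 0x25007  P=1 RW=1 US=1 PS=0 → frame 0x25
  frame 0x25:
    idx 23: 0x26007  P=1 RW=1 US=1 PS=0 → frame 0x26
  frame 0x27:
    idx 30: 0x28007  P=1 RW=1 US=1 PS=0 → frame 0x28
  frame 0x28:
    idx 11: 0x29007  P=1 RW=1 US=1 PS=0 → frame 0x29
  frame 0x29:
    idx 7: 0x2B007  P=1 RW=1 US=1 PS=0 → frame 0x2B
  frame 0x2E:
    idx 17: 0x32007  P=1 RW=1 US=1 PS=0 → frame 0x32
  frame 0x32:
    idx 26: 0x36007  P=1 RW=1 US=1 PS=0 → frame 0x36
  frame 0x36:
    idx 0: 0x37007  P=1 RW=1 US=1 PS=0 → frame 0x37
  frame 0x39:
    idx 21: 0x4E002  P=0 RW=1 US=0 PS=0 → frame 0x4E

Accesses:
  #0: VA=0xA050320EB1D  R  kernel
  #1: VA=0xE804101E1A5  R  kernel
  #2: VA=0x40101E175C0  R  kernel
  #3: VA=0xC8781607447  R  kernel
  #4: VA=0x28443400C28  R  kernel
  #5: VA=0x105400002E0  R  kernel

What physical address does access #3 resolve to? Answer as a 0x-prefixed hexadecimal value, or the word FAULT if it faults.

Per-access translation:
#0 VA=0xA050320EB1D (r,kernel):
  lvl0: tbl 0x12, slot 20 ⇒ 0x13007 (P1/RW1/US1/PS0)
  lvl1: tbl 0x13, slot 20 ⇒ 0x15007 (P1/RW1/US1/PS0)
  lvl2: tbl 0x15, slot 25 ⇒ 0x16007 (P1/RW1/US1/PS0)
  lvl3: tbl 0x16, slot 14 ⇒ 0x17007 (P1/RW1/US1/PS0)
  ✓ 0x17B1D  — 4 lookups
#1 VA=0xE804101E1A5 (r,kernel):
  lvl0: tbl 0x12, slot 29 ⇒ 0x19007 (P1/RW1/US1/PS0)
  lvl1: tbl 0x19, slot 1 ⇒ 0x1A007 (P1/RW1/US1/PS0)
  lvl2: tbl 0x1A, slot 8 ⇒ 0x1B007 (P1/RW1/US1/PS0)
  lvl3: tbl 0x1B, slot 30 ⇒ 0x1D007 (P1/RW1/US1/PS0)
  ✓ 0x1D1A5  — 4 lookups
#2 VA=0x40101E175C0 (r,kernel):
  lvl0: tbl 0x12, slot 8 ⇒ 0x20007 (P1/RW1/US1/PS0)
  lvl1: tbl 0x20, slot 4 ⇒ 0x23007 (P1/RW1/US1/PS0)
  lvl2: tbl 0x23, slot 15 ⇒ 0x25007 (P1/RW1/US1/PS0)
  lvl3: tbl 0x25, slot 23 ⇒ 0x26007 (P1/RW1/US1/PS0)
  ✓ 0x265C0  — 4 lookups
#3 VA=0xC8781607447 (r,kernel):
  lvl0: tbl 0x12, slot 25 ⇒ 0x27007 (P1/RW1/US1/PS0)
  lvl1: tbl 0x27, slot 30 ⇒ 0x28007 (P1/RW1/US1/PS0)
  lvl2: tbl 0x28, slot 11 ⇒ 0x29007 (P1/RW1/US1/PS0)
  lvl3: tbl 0x29, slot 7 ⇒ 0x2B007 (P1/RW1/US1/PS0)
  ✓ 0x2B447  — 4 lookups
#4 VA=0x28443400C28 (r,kernel):
  lvl0: tbl 0x12, slot 5 ⇒ 0x2E007 (P1/RW1/US1/PS0)
  lvl1: tbl 0x2E, slot 17 ⇒ 0x32007 (P1/RW1/US1/PS0)
  lvl2: tbl 0x32, slot 26 ⇒ 0x36007 (P1/RW1/US1/PS0)
  lvl3: tbl 0x36, slot 0 ⇒ 0x37007 (P1/RW1/US1/PS0)
  ✓ 0x37C28  — 4 lookups
#5 VA=0x105400002E0 (r,kernel):
  lvl0: tbl 0x12, slot 2 ⇒ 0x39007 (P1/RW1/US1/PS0)
  lvl1: tbl 0x39, slot 21 ⇒ 0x4E002 (P0/RW1/US0/PS0)
  ✗ PAGE_NOT_PRESENT  [2 reads]

Access #3 PA: 0x2B447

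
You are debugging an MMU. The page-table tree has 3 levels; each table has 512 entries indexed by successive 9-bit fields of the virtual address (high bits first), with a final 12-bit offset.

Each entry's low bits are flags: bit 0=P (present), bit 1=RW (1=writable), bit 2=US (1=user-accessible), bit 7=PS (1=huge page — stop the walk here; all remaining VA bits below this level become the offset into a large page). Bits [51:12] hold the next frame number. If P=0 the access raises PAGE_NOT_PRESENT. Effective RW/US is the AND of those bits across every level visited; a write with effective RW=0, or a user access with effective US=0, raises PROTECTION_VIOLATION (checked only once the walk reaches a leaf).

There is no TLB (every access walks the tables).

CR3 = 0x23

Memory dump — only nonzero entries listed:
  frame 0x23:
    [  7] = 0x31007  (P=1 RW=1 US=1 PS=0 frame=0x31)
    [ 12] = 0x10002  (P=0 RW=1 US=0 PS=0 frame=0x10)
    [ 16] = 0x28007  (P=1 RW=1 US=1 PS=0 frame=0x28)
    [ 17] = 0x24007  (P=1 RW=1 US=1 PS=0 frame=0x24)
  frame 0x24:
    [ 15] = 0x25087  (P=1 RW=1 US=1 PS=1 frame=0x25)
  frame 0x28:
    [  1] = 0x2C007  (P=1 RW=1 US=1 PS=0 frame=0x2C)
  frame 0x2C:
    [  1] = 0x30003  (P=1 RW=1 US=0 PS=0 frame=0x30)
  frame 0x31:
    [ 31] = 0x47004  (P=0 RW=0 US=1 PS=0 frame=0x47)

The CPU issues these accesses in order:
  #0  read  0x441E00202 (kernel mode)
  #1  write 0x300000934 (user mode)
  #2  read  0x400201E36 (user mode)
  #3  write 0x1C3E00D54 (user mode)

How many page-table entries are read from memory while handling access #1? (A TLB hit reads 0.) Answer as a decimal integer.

Walk each access:
#0 VA=0x441E00202 (r,kernel):
  lvl0: tbl 0x23, slot 17 ⇒ 0x24007 (P1/RW1/US1/PS0)
  lvl1: tbl 0x24, slot 15 ⇒ 0x25087 (P1/RW1/US1/PS1)
  ⇒ phys 0x25202 (huge @L1)  [2 reads]
#1 VA=0x300000934 (w,user):
  lvl0: tbl 0x23, slot 12 ⇒ 0x10002 (P0/RW1/US0/PS0)
  ⇒ fault: PAGE_NOT_PRESENT  — 1 lookups
#2 VA=0x400201E36 (r,user):
  lvl0: tbl 0x23, slot 16 ⇒ 0x28007 (P1/RW1/US1/PS0)
  lvl1: tbl 0x28, slot 1 ⇒ 0x2C007 (P1/RW1/US1/PS0)
  lvl2: tbl 0x2C, slot 1 ⇒ 0x30003 (P1/RW1/US0/PS0)
  ⇒ fault: PROTECTION_VIOLATION  — 3 lookups
#3 VA=0x1C3E00D54 (w,user):
  lvl0: tbl 0x23, slot 7 ⇒ 0x31007 (P1/RW1/US1/PS0)
  lvl1: tbl 0x31, slot 31 ⇒ 0x47004 (P0/RW0/US1/PS0)
  ⇒ fault: PAGE_NOT_PRESENT  — 2 lookups

Entries read for #1: 1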